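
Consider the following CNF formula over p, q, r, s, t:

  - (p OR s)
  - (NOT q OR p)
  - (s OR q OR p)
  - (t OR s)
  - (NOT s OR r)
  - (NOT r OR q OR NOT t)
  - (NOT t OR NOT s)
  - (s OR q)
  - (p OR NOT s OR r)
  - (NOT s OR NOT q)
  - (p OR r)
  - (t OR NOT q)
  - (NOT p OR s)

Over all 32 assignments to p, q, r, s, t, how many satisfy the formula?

2

Satisfying assignments:
  p=F q=F r=T s=T t=F
  p=T q=F r=T s=T t=F
That's 2 in total.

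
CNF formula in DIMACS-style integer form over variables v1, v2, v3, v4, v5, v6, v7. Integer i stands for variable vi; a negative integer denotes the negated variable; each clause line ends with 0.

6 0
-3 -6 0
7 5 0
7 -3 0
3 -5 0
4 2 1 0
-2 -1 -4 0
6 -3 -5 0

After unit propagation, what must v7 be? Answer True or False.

True

(v6) stands alone — v6 = True.
(!v6 || !v3) with v6 = True leaves only !v3, so v3 = False.
(v3 || !v5): since v3 = False, the clause reduces to (!v5). v5 = False.
(v7 || v5) with v5 = False leaves only v7, so v7 = True.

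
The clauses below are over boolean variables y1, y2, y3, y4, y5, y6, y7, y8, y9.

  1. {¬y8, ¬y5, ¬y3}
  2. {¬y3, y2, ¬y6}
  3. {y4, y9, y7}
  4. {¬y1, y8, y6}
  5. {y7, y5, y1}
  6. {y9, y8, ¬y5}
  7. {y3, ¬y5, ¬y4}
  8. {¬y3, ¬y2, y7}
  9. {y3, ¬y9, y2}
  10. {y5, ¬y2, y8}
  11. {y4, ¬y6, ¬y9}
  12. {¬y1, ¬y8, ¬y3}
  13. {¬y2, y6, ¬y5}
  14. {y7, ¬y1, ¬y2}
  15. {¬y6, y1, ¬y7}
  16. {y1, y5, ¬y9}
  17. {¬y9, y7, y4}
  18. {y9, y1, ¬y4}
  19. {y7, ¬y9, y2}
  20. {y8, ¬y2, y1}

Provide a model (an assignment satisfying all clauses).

y1 = T, y2 = T, y3 = F, y4 = F, y5 = F, y6 = F, y7 = T, y8 = T, y9 = T

Branch on y1: take y1 = True.
Try y2 = True.
  then y7 is forced to True.
Set y3 = False and propagate.
For the remaining variables, y4 = False, y5 = False, y6 = False, y8 = True, y9 = True works.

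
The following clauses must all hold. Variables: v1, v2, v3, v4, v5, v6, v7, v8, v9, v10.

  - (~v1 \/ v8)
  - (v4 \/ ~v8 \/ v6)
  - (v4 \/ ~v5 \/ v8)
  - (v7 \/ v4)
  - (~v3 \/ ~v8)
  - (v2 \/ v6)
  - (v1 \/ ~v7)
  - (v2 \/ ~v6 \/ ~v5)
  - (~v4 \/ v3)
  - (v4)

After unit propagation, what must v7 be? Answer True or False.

False

Unit clause (v4) sets v4 = True.
(~v4 \/ v3): since v4 = True, the clause reduces to (v3). v3 = True.
(~v3 \/ ~v8): since v3 = True, the clause reduces to (~v8). v8 = False.
In (~v1 \/ v8), v8 is now false; ~v1 must hold, so v1 = False.
From (v1 \/ ~v7) and v1 = False: v7 = False.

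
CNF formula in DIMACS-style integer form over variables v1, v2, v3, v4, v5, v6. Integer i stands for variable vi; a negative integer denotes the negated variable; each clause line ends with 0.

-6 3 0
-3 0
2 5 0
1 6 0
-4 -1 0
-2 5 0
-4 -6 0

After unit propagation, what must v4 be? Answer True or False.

False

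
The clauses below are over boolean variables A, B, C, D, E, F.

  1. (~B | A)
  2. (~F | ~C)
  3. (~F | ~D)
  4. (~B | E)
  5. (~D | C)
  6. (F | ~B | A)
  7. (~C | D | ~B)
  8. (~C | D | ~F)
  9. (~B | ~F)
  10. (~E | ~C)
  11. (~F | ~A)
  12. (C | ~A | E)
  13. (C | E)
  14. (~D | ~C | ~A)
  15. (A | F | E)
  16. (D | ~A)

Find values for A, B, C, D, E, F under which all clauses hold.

A=False, B=False, C=False, D=False, E=True, F=True

Pure literal: B appears only negated; assign B = False.
Branch on A: take A = False.
Try C = False.
  then D is forced to False.
  then E is forced to True.
F is now unconstrained; take F = True.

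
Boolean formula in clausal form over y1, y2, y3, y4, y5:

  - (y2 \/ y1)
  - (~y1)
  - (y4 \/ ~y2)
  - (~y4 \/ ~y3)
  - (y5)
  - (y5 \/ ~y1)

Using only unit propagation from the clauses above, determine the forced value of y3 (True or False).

False

Unit clause (~y1) sets y1 = False.
From (y1 \/ y2) and y1 = False: y2 = True.
From (y4 \/ ~y2) and y2 = True: y4 = True.
From (~y4 \/ ~y3) and y4 = True: y3 = False.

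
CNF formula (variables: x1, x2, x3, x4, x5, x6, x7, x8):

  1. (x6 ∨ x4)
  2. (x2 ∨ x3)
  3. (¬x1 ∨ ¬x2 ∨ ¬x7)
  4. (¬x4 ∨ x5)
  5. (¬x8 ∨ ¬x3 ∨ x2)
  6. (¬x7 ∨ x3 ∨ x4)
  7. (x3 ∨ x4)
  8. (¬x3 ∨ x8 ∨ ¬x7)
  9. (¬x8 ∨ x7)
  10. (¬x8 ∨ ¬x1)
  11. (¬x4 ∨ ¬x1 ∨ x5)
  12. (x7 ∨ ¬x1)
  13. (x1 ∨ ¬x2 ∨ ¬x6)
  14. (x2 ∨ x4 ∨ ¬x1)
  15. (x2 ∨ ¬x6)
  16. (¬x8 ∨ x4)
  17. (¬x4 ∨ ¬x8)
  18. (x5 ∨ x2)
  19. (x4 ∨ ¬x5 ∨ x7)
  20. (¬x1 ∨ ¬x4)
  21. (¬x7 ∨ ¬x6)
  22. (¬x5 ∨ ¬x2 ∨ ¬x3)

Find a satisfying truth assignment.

x1 = 0, x2 = 0, x3 = 1, x4 = 1, x5 = 1, x6 = 0, x7 = 0, x8 = 0

Check each clause:
  1. (x6 ∨ x4) — x4 is true.
  2. (x2 ∨ x3) — x3 is true.
  3. (¬x7 ∨ ¬x1 ∨ ¬x2) — ¬x7 is true.
  4. (¬x4 ∨ x5) — x5 is true.
  5. (¬x3 ∨ x2 ∨ ¬x8) — ¬x8 is true.
  6. (x4 ∨ x3 ∨ ¬x7) — ¬x7 is true.
  7. (x4 ∨ x3) — x3 is true.
  8. (¬x3 ∨ x8 ∨ ¬x7) — ¬x7 is true.
  9. (x7 ∨ ¬x8) — ¬x8 is true.
  10. (¬x1 ∨ ¬x8) — ¬x8 is true.
  11. (¬x4 ∨ x5 ∨ ¬x1) — x5 is true.
  12. (x7 ∨ ¬x1) — ¬x1 is true.
  13. (¬x6 ∨ ¬x2 ∨ x1) — ¬x6 is true.
  14. (x2 ∨ x4 ∨ ¬x1) — x4 is true.
  15. (x2 ∨ ¬x6) — ¬x6 is true.
  16. (¬x8 ∨ x4) — ¬x8 is true.
  17. (¬x4 ∨ ¬x8) — ¬x8 is true.
  18. (x2 ∨ x5) — x5 is true.
  19. (x4 ∨ ¬x5 ∨ x7) — x4 is true.
  20. (¬x1 ∨ ¬x4) — ¬x1 is true.
  21. (¬x6 ∨ ¬x7) — ¬x7 is true.
  22. (¬x5 ∨ ¬x2 ∨ ¬x3) — ¬x2 is true.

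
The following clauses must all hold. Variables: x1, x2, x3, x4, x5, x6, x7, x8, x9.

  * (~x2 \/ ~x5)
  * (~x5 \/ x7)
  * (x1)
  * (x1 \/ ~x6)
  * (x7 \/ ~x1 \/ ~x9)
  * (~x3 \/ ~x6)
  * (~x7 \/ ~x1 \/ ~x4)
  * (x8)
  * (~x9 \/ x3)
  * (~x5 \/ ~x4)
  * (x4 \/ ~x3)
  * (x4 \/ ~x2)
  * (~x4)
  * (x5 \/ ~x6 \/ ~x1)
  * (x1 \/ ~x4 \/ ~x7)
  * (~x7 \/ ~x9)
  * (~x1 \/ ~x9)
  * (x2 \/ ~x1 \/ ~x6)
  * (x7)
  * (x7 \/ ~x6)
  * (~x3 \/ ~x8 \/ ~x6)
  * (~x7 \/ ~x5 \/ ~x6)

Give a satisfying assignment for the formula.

x1=T, x2=F, x3=F, x4=F, x5=F, x6=F, x7=T, x8=T, x9=F

Check each clause:
  1. (~x2 \/ ~x5) — ~x5 is true.
  2. (x7 \/ ~x5) — ~x5 is true.
  3. (x1) — x1 is true.
  4. (x1 \/ ~x6) — x1 is true.
  5. (x7 \/ ~x1 \/ ~x9) — ~x9 is true.
  6. (~x3 \/ ~x6) — ~x6 is true.
  7. (~x7 \/ ~x4 \/ ~x1) — ~x4 is true.
  8. (x8) — x8 is true.
  9. (~x9 \/ x3) — ~x9 is true.
  10. (~x5 \/ ~x4) — ~x5 is true.
  11. (x4 \/ ~x3) — ~x3 is true.
  12. (~x2 \/ x4) — ~x2 is true.
  13. (~x4) — ~x4 is true.
  14. (~x6 \/ ~x1 \/ x5) — ~x6 is true.
  15. (~x7 \/ x1 \/ ~x4) — x1 is true.
  16. (~x7 \/ ~x9) — ~x9 is true.
  17. (~x9 \/ ~x1) — ~x9 is true.
  18. (x2 \/ ~x6 \/ ~x1) — ~x6 is true.
  19. (x7) — x7 is true.
  20. (x7 \/ ~x6) — ~x6 is true.
  21. (~x8 \/ ~x6 \/ ~x3) — ~x6 is true.
  22. (~x7 \/ ~x6 \/ ~x5) — ~x6 is true.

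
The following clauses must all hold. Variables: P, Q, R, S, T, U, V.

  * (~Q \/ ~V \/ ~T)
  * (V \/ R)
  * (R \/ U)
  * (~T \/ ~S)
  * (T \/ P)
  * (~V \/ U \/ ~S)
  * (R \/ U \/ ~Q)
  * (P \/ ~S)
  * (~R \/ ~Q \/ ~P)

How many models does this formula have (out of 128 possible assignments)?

23

Split on R, then P.
  R=1, P=1: 11 of the 32 assignments to (Q,S,T,U,V) work.
  R=1, P=0: U free; 3 ways for (Q,S,T,V) × 2^1 = 6.
  R=0, P=1: 5 of the 32 assignments to (Q,S,T,U,V) work.
  R=0, P=0: remaining (Q,S,T,U,V) ∈ {(0,0,1,1,1)} — 1.
Total: 11 + 6 + 5 + 1 = 23.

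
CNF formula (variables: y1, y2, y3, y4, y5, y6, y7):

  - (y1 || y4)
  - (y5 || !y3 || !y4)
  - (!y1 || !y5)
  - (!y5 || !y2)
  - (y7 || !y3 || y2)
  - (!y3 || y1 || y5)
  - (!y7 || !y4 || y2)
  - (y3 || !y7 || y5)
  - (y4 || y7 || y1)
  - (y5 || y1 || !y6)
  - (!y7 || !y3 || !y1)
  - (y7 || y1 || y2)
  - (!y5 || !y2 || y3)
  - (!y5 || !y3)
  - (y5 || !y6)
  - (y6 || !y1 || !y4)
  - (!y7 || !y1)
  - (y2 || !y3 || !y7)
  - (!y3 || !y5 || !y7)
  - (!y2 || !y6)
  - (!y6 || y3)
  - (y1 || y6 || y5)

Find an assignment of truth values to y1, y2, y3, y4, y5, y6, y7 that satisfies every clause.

y1 = T, y2 = F, y3 = F, y4 = F, y5 = F, y6 = F, y7 = F

Check each clause:
  1. (y1 || y4) — y1 is true.
  2. (!y4 || !y3 || y5) — !y3 is true.
  3. (!y1 || !y5) — !y5 is true.
  4. (!y2 || !y5) — !y5 is true.
  5. (y2 || y7 || !y3) — !y3 is true.
  6. (y1 || !y3 || y5) — y1 is true.
  7. (!y7 || !y4 || y2) — !y7 is true.
  8. (!y7 || y5 || y3) — !y7 is true.
  9. (y4 || y7 || y1) — y1 is true.
  10. (y1 || y5 || !y6) — y1 is true.
  11. (!y7 || !y1 || !y3) — !y7 is true.
  12. (y2 || y1 || y7) — y1 is true.
  13. (y3 || !y2 || !y5) — !y2 is true.
  14. (!y3 || !y5) — !y5 is true.
  15. (y5 || !y6) — !y6 is true.
  16. (!y1 || y6 || !y4) — !y4 is true.
  17. (!y7 || !y1) — !y7 is true.
  18. (!y3 || !y7 || y2) — !y7 is true.
  19. (!y3 || !y7 || !y5) — !y7 is true.
  20. (!y6 || !y2) — !y6 is true.
  21. (!y6 || y3) — !y6 is true.
  22. (y6 || y5 || y1) — y1 is true.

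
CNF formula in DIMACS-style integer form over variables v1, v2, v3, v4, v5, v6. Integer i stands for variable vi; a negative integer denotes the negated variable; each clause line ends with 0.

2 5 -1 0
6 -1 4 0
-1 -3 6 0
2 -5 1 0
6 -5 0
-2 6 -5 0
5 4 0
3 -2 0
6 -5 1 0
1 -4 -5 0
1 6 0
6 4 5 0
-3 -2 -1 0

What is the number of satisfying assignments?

Case analysis on v1 and v5:
  v1=1, v5=1: remaining (v2,v3,v4,v6) ∈ {(0,0,0,1); (0,0,1,1); (0,1,0,1); (0,1,1,1)} — 4.
  v1=1, v5=0: a clause becomes empty — 0.
  v1=0, v5=1: remaining (v2,v3,v4,v6) ∈ {(1,1,0,1)} — 1.
  v1=0, v5=0: remaining (v2,v3,v4,v6) ∈ {(0,0,1,1); (0,1,1,1); (1,1,1,1)} — 3.
Total: 4 + 0 + 1 + 3 = 8.

8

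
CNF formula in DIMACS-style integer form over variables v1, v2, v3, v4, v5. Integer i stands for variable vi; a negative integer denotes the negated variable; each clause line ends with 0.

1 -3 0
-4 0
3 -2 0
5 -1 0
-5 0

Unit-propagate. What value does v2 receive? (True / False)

False

Unit clause (NOT v4) sets v4 = False.
Unit clause (NOT v5) sets v5 = False.
(NOT v1 OR v5) with v5 = False leaves only NOT v1, so v1 = False.
(NOT v3 OR v1) with v1 = False leaves only NOT v3, so v3 = False.
(NOT v2 OR v3): since v3 = False, the clause reduces to (NOT v2). v2 = False.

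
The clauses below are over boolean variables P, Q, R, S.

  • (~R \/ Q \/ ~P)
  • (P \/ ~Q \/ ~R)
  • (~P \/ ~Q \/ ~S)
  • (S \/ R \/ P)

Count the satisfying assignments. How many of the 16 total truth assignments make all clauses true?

Case analysis on P and Q:
  P=T, Q=T: remaining (R,S) ∈ {(F,F); (T,F)} — 2.
  P=T, Q=F: remaining (R,S) ∈ {(F,F); (F,T)} — 2.
  P=F, Q=T: remaining (R,S) ∈ {(F,T)} — 1.
  P=F, Q=F: remaining (R,S) ∈ {(F,T); (T,F); (T,T)} — 3.
Total: 2 + 2 + 1 + 3 = 8.

8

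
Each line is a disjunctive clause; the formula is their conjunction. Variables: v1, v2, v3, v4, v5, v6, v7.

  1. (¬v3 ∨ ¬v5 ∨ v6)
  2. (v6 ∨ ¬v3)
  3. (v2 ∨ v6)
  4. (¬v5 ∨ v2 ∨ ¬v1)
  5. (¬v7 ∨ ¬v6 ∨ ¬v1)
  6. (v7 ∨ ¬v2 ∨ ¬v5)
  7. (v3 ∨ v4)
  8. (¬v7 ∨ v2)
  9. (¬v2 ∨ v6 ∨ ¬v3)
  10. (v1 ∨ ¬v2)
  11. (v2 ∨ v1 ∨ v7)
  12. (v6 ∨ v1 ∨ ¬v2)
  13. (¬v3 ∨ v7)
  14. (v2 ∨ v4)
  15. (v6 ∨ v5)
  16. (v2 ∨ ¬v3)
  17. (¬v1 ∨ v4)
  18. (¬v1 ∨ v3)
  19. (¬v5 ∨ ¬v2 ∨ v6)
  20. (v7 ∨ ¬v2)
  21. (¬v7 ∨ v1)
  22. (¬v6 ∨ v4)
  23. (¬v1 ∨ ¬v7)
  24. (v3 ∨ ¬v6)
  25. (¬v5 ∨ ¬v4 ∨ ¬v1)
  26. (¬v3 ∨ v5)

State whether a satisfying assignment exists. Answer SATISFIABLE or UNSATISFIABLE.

v2 = True:
  propagation gives v1=True, v4=True, v3=True, v6=True; an empty clause results — contradiction.
v2 = False:
  propagation gives v6=True, v7=False, v1=True, v5=False; an empty clause results — contradiction.
Every branch closes, so no satisfying assignment exists.

UNSATISFIABLE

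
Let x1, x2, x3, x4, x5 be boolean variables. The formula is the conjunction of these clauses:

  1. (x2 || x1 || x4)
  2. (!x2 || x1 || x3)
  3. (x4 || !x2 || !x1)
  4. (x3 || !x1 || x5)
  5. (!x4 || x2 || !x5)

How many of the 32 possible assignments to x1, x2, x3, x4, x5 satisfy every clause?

Split on x1, then x2.
  x1=1, x2=1: remaining (x3,x4,x5) ∈ {(0,1,1); (1,1,0); (1,1,1)} — 3.
  x1=1, x2=0: remaining (x3,x4,x5) ∈ {(0,0,1); (1,0,0); (1,0,1); (1,1,0)} — 4.
  x1=0, x2=1: remaining (x3,x4,x5) ∈ {(1,0,0); (1,0,1); (1,1,0); (1,1,1)} — 4.
  x1=0, x2=0: remaining (x3,x4,x5) ∈ {(0,1,0); (1,1,0)} — 2.
Total: 3 + 4 + 4 + 2 = 13.

13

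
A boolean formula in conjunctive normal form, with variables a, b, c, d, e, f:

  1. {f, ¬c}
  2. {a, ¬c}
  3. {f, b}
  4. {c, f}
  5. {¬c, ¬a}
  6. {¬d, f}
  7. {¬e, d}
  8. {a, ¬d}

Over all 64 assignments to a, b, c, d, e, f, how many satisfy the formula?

8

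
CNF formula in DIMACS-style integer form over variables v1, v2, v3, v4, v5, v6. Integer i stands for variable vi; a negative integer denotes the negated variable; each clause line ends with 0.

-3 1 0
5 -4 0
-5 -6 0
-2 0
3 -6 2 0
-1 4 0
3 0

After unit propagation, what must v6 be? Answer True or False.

False

Unit clause (~v2) sets v2 = False.
Unit clause (v3) sets v3 = True.
In (~v3 | v1), ~v3 is now false; v1 must hold, so v1 = True.
From (v4 | ~v1) and v1 = True: v4 = True.
In (~v4 | v5), ~v4 is now false; v5 must hold, so v5 = True.
(~v5 | ~v6) with v5 = True leaves only ~v6, so v6 = False.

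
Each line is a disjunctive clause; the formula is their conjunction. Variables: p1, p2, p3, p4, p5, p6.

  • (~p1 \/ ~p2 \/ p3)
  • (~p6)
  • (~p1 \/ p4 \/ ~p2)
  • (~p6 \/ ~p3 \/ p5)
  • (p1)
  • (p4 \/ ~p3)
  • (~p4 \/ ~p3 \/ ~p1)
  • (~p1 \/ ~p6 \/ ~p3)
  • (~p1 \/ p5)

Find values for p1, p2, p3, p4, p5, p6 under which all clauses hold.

p1 = T, p2 = F, p3 = F, p4 = T, p5 = T, p6 = F

Check each clause:
  1. (~p1 \/ ~p2 \/ p3) — ~p2 is true.
  2. (~p6) — ~p6 is true.
  3. (~p2 \/ ~p1 \/ p4) — p4 is true.
  4. (~p6 \/ ~p3 \/ p5) — ~p3 is true.
  5. (p1) — p1 is true.
  6. (~p3 \/ p4) — p4 is true.
  7. (~p4 \/ ~p3 \/ ~p1) — ~p3 is true.
  8. (~p1 \/ ~p6 \/ ~p3) — ~p6 is true.
  9. (p5 \/ ~p1) — p5 is true.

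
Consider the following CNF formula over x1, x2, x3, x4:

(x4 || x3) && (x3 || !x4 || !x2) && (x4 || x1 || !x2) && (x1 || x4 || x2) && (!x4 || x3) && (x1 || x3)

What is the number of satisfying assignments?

6

The models are:
  x1=F x2=F x3=T x4=T
  x1=F x2=T x3=T x4=T
  x1=T x2=F x3=T x4=F
  x1=T x2=F x3=T x4=T
  x1=T x2=T x3=T x4=F
  x1=T x2=T x3=T x4=T
Count: 6.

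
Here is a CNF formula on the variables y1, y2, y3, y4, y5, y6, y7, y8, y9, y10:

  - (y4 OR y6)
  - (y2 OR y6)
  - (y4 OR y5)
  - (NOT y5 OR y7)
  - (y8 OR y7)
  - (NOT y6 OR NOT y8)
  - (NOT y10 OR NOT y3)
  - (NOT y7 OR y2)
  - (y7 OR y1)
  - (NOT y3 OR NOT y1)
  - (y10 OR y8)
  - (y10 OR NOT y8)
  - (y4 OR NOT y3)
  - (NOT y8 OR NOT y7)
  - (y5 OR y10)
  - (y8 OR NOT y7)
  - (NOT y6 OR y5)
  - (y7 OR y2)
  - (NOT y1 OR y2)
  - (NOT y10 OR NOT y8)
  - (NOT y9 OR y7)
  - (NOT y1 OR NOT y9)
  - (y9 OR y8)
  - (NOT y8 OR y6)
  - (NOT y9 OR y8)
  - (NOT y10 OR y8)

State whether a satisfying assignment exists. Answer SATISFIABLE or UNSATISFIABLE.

UNSATISFIABLE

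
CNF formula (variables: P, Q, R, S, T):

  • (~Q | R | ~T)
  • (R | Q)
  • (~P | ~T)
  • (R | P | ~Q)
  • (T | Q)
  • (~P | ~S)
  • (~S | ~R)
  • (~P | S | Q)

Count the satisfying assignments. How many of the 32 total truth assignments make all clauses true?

5

Satisfying assignments:
  P=0 Q=0 R=1 S=0 T=1
  P=0 Q=1 R=1 S=0 T=0
  P=0 Q=1 R=1 S=0 T=1
  P=1 Q=1 R=0 S=0 T=0
  P=1 Q=1 R=1 S=0 T=0
That's 5 in total.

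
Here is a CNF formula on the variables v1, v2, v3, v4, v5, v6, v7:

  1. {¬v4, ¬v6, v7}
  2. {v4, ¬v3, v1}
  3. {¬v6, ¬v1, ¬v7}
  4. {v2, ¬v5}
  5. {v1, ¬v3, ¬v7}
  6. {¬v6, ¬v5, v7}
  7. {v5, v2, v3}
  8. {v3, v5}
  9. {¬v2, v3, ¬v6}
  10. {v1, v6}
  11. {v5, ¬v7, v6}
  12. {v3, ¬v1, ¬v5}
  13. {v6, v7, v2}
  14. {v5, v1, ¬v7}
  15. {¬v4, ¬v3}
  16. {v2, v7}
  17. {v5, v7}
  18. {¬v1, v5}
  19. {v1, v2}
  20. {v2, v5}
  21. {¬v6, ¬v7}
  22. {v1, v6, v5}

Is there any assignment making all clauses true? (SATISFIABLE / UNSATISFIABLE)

SATISFIABLE

Branch on v1: take v1 = True.
  then v5 is forced to True.
  then v2 is forced to True.
  then v3 is forced to True.
  then v4 is forced to False.
Set v6 = False and propagate.
v7 is now unconstrained; take v7 = True.
So v1=True, v2=True, v3=True, v4=False, v5=True, v6=False, v7=True is a satisfying assignment.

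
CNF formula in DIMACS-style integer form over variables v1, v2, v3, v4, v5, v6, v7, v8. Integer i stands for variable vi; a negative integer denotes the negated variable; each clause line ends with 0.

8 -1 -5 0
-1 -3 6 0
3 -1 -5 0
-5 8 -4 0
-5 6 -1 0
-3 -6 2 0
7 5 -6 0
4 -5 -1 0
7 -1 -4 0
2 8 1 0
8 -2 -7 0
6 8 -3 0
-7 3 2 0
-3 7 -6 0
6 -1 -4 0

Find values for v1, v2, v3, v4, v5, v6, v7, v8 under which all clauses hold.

v1=F, v2=T, v3=T, v4=T, v5=F, v6=F, v7=F, v8=T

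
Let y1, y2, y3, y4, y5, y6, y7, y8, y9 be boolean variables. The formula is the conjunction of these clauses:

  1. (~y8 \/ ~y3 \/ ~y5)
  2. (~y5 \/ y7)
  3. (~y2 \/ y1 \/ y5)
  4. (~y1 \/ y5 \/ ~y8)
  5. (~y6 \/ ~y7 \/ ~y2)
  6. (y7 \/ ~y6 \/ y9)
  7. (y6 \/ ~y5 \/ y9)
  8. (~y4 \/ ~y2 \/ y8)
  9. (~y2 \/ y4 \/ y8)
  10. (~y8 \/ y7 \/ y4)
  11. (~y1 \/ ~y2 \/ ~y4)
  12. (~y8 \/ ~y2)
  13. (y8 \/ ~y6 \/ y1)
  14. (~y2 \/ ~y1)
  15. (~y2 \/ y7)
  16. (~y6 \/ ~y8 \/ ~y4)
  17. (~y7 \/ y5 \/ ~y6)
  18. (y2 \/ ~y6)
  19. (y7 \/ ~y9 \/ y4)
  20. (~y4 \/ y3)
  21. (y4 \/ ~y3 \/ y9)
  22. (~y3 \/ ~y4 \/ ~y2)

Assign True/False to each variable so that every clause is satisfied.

y1=True, y2=False, y3=True, y4=True, y5=False, y6=False, y7=True, y8=False, y9=False

Check each clause:
  1. (~y5 \/ ~y3 \/ ~y8) — ~y8 is true.
  2. (~y5 \/ y7) — ~y5 is true.
  3. (y1 \/ y5 \/ ~y2) — y1 is true.
  4. (~y8 \/ y5 \/ ~y1) — ~y8 is true.
  5. (~y6 \/ ~y7 \/ ~y2) — ~y6 is true.
  6. (y7 \/ y9 \/ ~y6) — ~y6 is true.
  7. (y6 \/ y9 \/ ~y5) — ~y5 is true.
  8. (~y4 \/ y8 \/ ~y2) — ~y2 is true.
  9. (~y2 \/ y8 \/ y4) — y4 is true.
  10. (y4 \/ ~y8 \/ y7) — ~y8 is true.
  11. (~y4 \/ ~y2 \/ ~y1) — ~y2 is true.
  12. (~y8 \/ ~y2) — ~y8 is true.
  13. (y8 \/ y1 \/ ~y6) — y1 is true.
  14. (~y2 \/ ~y1) — ~y2 is true.
  15. (y7 \/ ~y2) — ~y2 is true.
  16. (~y6 \/ ~y4 \/ ~y8) — ~y8 is true.
  17. (~y6 \/ y5 \/ ~y7) — ~y6 is true.
  18. (y2 \/ ~y6) — ~y6 is true.
  19. (~y9 \/ y4 \/ y7) — y4 is true.
  20. (y3 \/ ~y4) — y3 is true.
  21. (~y3 \/ y4 \/ y9) — y4 is true.
  22. (~y3 \/ ~y4 \/ ~y2) — ~y2 is true.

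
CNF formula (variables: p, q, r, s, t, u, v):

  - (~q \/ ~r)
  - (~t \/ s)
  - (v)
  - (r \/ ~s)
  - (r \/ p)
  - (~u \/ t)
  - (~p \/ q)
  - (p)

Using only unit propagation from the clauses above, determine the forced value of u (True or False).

(v) is a unit clause: v = True.
(p) stands alone — p = True.
In (q \/ ~p), ~p is now false; q must hold, so q = True.
(~q \/ ~r): since q = True, the clause reduces to (~r). r = False.
(r \/ ~s): since r = False, the clause reduces to (~s). s = False.
(~t \/ s): since s = False, the clause reduces to (~t). t = False.
(t \/ ~u): since t = False, the clause reduces to (~u). u = False.

False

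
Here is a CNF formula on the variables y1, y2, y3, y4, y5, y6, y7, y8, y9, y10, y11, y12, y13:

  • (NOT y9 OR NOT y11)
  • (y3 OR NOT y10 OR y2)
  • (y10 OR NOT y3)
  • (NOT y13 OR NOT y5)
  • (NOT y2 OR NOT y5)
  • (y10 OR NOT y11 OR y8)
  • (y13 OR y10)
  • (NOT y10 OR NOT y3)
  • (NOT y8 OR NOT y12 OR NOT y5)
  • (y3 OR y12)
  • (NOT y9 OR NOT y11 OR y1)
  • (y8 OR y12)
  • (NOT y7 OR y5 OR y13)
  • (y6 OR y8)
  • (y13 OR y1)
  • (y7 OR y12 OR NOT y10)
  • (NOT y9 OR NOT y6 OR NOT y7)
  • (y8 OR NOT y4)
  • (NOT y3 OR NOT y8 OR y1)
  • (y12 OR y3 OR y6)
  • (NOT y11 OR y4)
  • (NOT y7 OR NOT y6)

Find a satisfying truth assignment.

y1 = T  y2 = F  y3 = F  y4 = T  y5 = F  y6 = T  y7 = F  y8 = T  y9 = F  y10 = F  y11 = T  y12 = T  y13 = T

Check each clause:
  1. (NOT y11 OR NOT y9) — NOT y9 is true.
  2. (NOT y10 OR y2 OR y3) — NOT y10 is true.
  3. (NOT y3 OR y10) — NOT y3 is true.
  4. (NOT y5 OR NOT y13) — NOT y5 is true.
  5. (NOT y2 OR NOT y5) — NOT y5 is true.
  6. (y8 OR y10 OR NOT y11) — y8 is true.
  7. (y13 OR y10) — y13 is true.
  8. (NOT y10 OR NOT y3) — NOT y3 is true.
  9. (NOT y12 OR NOT y8 OR NOT y5) — NOT y5 is true.
  10. (y12 OR y3) — y12 is true.
  11. (NOT y9 OR NOT y11 OR y1) — y1 is true.
  12. (y8 OR y12) — y8 is true.
  13. (NOT y7 OR y13 OR y5) — NOT y7 is true.
  14. (y6 OR y8) — y8 is true.
  15. (y1 OR y13) — y1 is true.
  16. (NOT y10 OR y12 OR y7) — y12 is true.
  17. (NOT y9 OR NOT y7 OR NOT y6) — NOT y7 is true.
  18. (y8 OR NOT y4) — y8 is true.
  19. (NOT y8 OR y1 OR NOT y3) — y1 is true.
  20. (y3 OR y6 OR y12) — y12 is true.
  21. (NOT y11 OR y4) — y4 is true.
  22. (NOT y6 OR NOT y7) — NOT y7 is true.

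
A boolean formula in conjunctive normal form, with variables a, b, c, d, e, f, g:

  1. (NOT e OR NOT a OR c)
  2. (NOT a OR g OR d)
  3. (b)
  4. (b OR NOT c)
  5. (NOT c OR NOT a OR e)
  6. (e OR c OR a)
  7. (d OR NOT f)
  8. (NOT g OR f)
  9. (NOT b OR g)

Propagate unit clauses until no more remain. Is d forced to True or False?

(b) is a unit clause: b = True.
In (NOT b OR g), NOT b is now false; g must hold, so g = True.
(f OR NOT g): since g = True, the clause reduces to (f). f = True.
From (d OR NOT f) and f = True: d = True.

True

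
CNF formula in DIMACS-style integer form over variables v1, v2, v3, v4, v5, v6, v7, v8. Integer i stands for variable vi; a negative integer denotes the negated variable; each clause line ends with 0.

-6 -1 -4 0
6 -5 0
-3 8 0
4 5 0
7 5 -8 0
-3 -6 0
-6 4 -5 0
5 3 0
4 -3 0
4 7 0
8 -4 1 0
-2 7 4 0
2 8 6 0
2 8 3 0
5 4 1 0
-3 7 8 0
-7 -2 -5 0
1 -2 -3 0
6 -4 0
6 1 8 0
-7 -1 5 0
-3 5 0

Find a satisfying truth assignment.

v1=False  v2=True  v3=False  v4=True  v5=True  v6=True  v7=False  v8=True

Check each clause:
  1. (!v6 || !v4 || !v1) — !v1 is true.
  2. (!v5 || v6) — v6 is true.
  3. (v8 || !v3) — v8 is true.
  4. (v5 || v4) — v4 is true.
  5. (v5 || v7 || !v8) — v5 is true.
  6. (!v6 || !v3) — !v3 is true.
  7. (!v5 || v4 || !v6) — v4 is true.
  8. (v3 || v5) — v5 is true.
  9. (v4 || !v3) — v4 is true.
  10. (v7 || v4) — v4 is true.
  11. (v8 || !v4 || v1) — v8 is true.
  12. (v4 || !v2 || v7) — v4 is true.
  13. (v8 || v2 || v6) — v8 is true.
  14. (v8 || v2 || v3) — v8 is true.
  15. (v5 || v4 || v1) — v4 is true.
  16. (!v3 || v7 || v8) — v8 is true.
  17. (!v5 || !v7 || !v2) — !v7 is true.
  18. (!v3 || !v2 || v1) — !v3 is true.
  19. (v6 || !v4) — v6 is true.
  20. (v6 || v1 || v8) — v8 is true.
  21. (!v7 || !v1 || v5) — !v7 is true.
  22. (!v3 || v5) — !v3 is true.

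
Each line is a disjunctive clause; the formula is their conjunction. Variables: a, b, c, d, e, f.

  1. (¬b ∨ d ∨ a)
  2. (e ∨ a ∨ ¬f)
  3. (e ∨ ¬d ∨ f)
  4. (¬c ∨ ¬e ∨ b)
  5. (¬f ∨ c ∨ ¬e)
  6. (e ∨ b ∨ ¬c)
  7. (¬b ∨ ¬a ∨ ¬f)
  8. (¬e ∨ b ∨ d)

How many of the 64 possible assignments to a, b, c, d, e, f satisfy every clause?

15

Case analysis on e and b:
  e=T, b=T: 7 of the 16 assignments to (a,c,d,f) work.
  e=T, b=F: remaining (a,c,d,f) ∈ {(F,F,T,F); (T,F,T,F)} — 2.
  e=F, b=T: remaining (a,c,d,f) ∈ {(T,F,F,F); (T,T,F,F)} — 2.
  e=F, b=F: remaining (a,c,d,f) ∈ {(F,F,F,F); (T,F,F,F); (T,F,F,T); (T,F,T,T)} — 4.
Total: 7 + 2 + 2 + 4 = 15.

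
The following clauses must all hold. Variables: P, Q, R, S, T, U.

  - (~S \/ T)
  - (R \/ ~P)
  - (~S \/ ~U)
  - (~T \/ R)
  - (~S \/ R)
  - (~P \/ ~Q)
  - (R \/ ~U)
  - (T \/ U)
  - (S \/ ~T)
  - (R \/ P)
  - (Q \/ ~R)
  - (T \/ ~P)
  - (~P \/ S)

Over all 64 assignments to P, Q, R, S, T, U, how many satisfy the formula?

Satisfying assignments:
  P=F Q=T R=T S=F T=F U=T
  P=F Q=T R=T S=T T=T U=F
That's 2 in total.

2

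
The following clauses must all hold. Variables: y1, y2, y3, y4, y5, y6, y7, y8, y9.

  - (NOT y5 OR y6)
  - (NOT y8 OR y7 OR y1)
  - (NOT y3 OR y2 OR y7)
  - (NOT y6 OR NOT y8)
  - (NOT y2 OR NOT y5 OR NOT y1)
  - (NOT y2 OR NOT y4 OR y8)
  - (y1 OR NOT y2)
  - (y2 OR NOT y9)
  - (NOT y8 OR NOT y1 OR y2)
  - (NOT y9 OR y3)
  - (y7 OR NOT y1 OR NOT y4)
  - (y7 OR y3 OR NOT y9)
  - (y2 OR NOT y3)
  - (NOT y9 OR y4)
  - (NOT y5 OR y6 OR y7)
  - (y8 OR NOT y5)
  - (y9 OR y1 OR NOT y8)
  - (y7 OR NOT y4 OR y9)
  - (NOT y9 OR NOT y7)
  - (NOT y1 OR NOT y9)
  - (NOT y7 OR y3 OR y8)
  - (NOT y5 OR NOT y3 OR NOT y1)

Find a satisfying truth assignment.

y1 = True  y2 = True  y3 = False  y4 = False  y5 = False  y6 = False  y7 = True  y8 = True  y9 = False

Check each clause:
  1. (NOT y5 OR y6) — NOT y5 is true.
  2. (y1 OR y7 OR NOT y8) — y1 is true.
  3. (y2 OR y7 OR NOT y3) — y2 is true.
  4. (NOT y8 OR NOT y6) — NOT y6 is true.
  5. (NOT y2 OR NOT y1 OR NOT y5) — NOT y5 is true.
  6. (NOT y2 OR y8 OR NOT y4) — y8 is true.
  7. (y1 OR NOT y2) — y1 is true.
  8. (y2 OR NOT y9) — y2 is true.
  9. (NOT y8 OR NOT y1 OR y2) — y2 is true.
  10. (y3 OR NOT y9) — NOT y9 is true.
  11. (y7 OR NOT y4 OR NOT y1) — NOT y4 is true.
  12. (y3 OR NOT y9 OR y7) — NOT y9 is true.
  13. (y2 OR NOT y3) — y2 is true.
  14. (y4 OR NOT y9) — NOT y9 is true.
  15. (y7 OR NOT y5 OR y6) — NOT y5 is true.
  16. (NOT y5 OR y8) — y8 is true.
  17. (NOT y8 OR y9 OR y1) — y1 is true.
  18. (y7 OR NOT y4 OR y9) — NOT y4 is true.
  19. (NOT y9 OR NOT y7) — NOT y9 is true.
  20. (NOT y1 OR NOT y9) — NOT y9 is true.
  21. (y3 OR y8 OR NOT y7) — y8 is true.
  22. (NOT y3 OR NOT y5 OR NOT y1) — NOT y5 is true.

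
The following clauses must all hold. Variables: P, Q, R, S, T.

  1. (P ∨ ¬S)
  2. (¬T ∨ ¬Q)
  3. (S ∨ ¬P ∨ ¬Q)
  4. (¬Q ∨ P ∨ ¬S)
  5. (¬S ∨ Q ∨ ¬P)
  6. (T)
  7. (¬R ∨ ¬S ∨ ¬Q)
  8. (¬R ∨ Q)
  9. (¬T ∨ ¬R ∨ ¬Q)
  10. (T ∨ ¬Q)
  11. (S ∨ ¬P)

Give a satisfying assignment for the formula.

P=False, Q=False, R=False, S=False, T=True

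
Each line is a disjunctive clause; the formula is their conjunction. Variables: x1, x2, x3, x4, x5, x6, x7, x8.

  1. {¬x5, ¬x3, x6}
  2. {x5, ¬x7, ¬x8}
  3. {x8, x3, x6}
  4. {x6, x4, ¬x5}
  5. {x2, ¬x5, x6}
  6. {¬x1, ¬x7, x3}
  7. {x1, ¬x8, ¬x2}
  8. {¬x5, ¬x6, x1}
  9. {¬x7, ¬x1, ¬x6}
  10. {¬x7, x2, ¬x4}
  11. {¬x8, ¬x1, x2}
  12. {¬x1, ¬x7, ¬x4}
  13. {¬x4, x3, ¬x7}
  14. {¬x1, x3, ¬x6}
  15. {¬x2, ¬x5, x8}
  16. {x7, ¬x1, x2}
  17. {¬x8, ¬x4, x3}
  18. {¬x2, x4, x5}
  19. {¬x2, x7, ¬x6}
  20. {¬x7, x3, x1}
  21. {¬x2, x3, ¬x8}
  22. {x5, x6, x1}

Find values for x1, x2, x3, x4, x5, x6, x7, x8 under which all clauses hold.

x1 = False, x2 = False, x3 = True, x4 = False, x5 = False, x6 = True, x7 = False, x8 = False

Check each clause:
  1. {¬x3, x6, ¬x5} — ¬x5 is true.
  2. {x5, ¬x7, ¬x8} — ¬x8 is true.
  3. {x8, x3, x6} — x3 is true.
  4. {¬x5, x6, x4} — ¬x5 is true.
  5. {x6, ¬x5, x2} — ¬x5 is true.
  6. {¬x1, x3, ¬x7} — ¬x7 is true.
  7. {¬x2, x1, ¬x8} — ¬x8 is true.
  8. {¬x6, x1, ¬x5} — ¬x5 is true.
  9. {¬x6, ¬x1, ¬x7} — ¬x7 is true.
  10. {x2, ¬x4, ¬x7} — ¬x7 is true.
  11. {¬x1, ¬x8, x2} — ¬x8 is true.
  12. {¬x7, ¬x1, ¬x4} — ¬x7 is true.
  13. {¬x7, ¬x4, x3} — ¬x7 is true.
  14. {¬x6, x3, ¬x1} — x3 is true.
  15. {x8, ¬x2, ¬x5} — ¬x5 is true.
  16. {x7, x2, ¬x1} — ¬x1 is true.
  17. {¬x4, x3, ¬x8} — ¬x8 is true.
  18. {¬x2, x4, x5} — ¬x2 is true.
  19. {¬x2, x7, ¬x6} — ¬x2 is true.
  20. {¬x7, x1, x3} — x3 is true.
  21. {¬x2, x3, ¬x8} — ¬x8 is true.
  22. {x5, x6, x1} — x6 is true.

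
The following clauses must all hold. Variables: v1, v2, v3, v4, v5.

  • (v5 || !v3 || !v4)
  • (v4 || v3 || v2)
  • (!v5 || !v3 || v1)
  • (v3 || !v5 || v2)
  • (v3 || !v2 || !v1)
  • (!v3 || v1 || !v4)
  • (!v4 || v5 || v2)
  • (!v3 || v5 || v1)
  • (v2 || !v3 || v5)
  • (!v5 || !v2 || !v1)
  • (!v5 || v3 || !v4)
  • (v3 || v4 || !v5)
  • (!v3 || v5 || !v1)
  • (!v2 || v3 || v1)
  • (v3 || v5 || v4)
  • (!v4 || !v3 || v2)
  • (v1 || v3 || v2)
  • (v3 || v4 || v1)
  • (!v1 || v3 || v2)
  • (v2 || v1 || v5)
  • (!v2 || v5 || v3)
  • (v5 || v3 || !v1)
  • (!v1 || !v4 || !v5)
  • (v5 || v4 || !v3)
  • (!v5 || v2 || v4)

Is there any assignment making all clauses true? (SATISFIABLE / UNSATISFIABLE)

UNSATISFIABLE

v3 = True:
  v5 = True:
    propagation gives v1=True, v2=False, v4=False; an empty clause results — contradiction.
  v5 = False:
    propagation gives v4=False; an empty clause results — contradiction.
v3 = False:
  v2 = True:
    propagation gives v1=False; an empty clause results — contradiction.
  v2 = False:
    propagation gives v4=True, v5=False; an empty clause results — contradiction.
Every branch closes, so no satisfying assignment exists.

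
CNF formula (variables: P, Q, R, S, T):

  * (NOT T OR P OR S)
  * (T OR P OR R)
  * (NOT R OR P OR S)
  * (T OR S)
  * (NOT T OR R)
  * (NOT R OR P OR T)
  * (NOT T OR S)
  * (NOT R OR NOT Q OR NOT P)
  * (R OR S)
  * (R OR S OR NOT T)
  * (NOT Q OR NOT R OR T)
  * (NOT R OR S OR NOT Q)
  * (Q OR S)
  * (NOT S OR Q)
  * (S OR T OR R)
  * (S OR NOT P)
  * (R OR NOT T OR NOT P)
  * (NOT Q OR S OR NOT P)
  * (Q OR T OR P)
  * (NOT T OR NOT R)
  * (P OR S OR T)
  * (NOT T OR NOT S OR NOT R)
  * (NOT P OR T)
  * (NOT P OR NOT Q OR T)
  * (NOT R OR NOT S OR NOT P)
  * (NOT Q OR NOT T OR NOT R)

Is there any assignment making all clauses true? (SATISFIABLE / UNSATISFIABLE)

T = True:
  propagation gives R=True; an empty clause results — contradiction.
T = False:
  propagation gives S=True, Q=True, R=False, P=True; an empty clause results — contradiction.
Every branch closes, so no satisfying assignment exists.

UNSATISFIABLE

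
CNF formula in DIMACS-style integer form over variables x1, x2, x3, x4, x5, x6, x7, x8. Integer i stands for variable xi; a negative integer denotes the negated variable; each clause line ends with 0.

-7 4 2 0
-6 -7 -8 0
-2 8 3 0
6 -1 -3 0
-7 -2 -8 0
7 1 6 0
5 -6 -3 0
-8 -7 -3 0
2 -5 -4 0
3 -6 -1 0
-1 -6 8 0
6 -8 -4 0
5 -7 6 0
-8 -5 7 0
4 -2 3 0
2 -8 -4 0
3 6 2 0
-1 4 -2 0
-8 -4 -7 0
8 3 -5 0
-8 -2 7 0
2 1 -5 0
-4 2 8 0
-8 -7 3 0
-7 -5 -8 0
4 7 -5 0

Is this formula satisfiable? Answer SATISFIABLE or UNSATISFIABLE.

SATISFIABLE

Set x1 = False and propagate.
Branch on x2: take x2 = True.
Try x3 = True.
For the remaining variables, x4 = True, x5 = True, x6 = True, x7 = True, x8 = False works.
Every clause has at least one true literal under this assignment.
So x1=F  x2=T  x3=T  x4=T  x5=T  x6=T  x7=T  x8=F is a satisfying assignment.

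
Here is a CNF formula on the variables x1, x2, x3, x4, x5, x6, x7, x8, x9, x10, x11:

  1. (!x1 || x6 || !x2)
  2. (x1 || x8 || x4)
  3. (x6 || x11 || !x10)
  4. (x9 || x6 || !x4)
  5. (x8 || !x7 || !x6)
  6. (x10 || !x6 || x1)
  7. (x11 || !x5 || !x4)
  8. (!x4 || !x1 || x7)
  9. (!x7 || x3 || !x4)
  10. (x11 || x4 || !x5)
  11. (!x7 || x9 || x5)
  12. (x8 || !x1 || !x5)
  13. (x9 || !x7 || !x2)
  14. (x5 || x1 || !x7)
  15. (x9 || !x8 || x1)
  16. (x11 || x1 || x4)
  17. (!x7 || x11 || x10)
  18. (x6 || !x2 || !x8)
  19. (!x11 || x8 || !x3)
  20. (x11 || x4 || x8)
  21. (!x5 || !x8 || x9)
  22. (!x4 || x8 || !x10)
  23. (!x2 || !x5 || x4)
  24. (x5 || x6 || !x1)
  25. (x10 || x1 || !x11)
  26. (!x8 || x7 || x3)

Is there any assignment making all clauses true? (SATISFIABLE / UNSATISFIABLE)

x2 occurs only negated in the remaining clauses — set x2 = False.
Set x1 = True and propagate.
Try x3 = True.
Set x4 = False and propagate.
For the remaining variables, x5 = False, x6 = True, x7 = False, x8 = True, x9 = False, x10 = False, x11 = False works.
So x1=T, x2=F, x3=T, x4=F, x5=F, x6=T, x7=F, x8=T, x9=F, x10=F, x11=F is a satisfying assignment.

SATISFIABLE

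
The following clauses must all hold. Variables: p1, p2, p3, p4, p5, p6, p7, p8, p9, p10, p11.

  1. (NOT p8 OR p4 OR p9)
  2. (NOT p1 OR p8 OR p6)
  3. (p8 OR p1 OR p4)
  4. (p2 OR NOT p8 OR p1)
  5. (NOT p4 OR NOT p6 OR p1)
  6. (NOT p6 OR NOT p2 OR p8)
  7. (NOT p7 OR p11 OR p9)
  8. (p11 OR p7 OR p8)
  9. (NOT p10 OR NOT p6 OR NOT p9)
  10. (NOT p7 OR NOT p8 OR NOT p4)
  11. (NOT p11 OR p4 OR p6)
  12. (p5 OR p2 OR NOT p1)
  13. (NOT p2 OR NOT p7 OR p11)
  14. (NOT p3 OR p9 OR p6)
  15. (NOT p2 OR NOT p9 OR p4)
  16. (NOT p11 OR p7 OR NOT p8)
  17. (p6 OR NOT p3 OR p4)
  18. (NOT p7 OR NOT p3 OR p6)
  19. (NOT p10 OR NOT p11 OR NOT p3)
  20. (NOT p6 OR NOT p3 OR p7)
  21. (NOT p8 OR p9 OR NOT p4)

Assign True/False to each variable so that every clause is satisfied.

p1=False, p2=True, p3=True, p4=True, p5=True, p6=False, p7=False, p8=False, p9=True, p10=False, p11=True

p5 occurs only positively in the remaining clauses — set p5 = True.
p10 occurs only negated in the remaining clauses — set p10 = False.
Try p1 = False.
The remaining clauses are satisfied by p2 = True, p3 = True, p4 = True, p6 = False, p7 = False, p8 = False, p9 = True, p11 = True.
Every clause has at least one true literal under this assignment.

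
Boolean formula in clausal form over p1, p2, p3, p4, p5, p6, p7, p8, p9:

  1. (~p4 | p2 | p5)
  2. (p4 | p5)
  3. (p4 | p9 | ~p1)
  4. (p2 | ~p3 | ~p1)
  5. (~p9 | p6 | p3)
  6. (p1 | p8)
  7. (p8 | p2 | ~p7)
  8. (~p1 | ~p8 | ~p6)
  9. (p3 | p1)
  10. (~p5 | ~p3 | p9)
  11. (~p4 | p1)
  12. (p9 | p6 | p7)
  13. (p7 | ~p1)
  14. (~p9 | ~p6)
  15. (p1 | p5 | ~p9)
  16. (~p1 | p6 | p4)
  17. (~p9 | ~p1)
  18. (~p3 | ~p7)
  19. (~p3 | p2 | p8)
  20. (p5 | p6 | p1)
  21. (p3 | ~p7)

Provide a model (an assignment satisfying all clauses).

p1=F, p2=F, p3=T, p4=F, p5=T, p6=F, p7=F, p8=T, p9=T

Set p1 = False and propagate.
  then p8 is forced to True.
  then p3 is forced to True.
  then p4 is forced to False.
  then p5 is forced to True.
  then p9 is forced to True.
  then p6 is forced to False.
  then p7 is forced to False.
p2 is now unconstrained; take p2 = False.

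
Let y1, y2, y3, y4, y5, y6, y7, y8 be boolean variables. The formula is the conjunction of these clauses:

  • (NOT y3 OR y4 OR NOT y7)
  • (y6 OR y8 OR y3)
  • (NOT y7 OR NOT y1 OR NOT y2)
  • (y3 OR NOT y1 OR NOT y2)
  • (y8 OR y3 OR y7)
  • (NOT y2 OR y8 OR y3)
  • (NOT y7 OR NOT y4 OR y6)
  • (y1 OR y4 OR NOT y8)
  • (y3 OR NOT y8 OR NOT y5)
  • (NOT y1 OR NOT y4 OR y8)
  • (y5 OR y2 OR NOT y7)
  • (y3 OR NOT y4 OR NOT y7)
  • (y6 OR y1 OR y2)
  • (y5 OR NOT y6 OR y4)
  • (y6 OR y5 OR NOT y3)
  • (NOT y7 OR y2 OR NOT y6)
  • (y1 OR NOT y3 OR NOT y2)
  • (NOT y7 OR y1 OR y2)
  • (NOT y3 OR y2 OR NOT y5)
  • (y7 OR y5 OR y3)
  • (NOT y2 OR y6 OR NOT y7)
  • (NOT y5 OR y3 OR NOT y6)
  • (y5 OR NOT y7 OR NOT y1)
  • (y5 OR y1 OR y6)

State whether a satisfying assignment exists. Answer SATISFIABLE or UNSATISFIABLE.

SATISFIABLE

Branch on y1: take y1 = True.
Set y2 = True and propagate.
  then y7 is forced to False.
  then y3 is forced to True.
For the remaining variables, y4 = True, y5 = True, y6 = False, y8 = True works.
So y1 = T  y2 = T  y3 = T  y4 = T  y5 = T  y6 = F  y7 = F  y8 = T is a satisfying assignment.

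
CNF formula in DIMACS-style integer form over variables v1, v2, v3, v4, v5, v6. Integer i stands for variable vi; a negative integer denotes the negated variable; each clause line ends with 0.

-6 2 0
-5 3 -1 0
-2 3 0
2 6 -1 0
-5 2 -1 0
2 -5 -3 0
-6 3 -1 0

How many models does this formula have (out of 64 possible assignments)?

22

Split on v2, then v1.
  v2=1, v1=1: forces v3=1; v4, v5, v6 free → 2^3 = 8.
  v2=1, v1=0: forces v3=1; v4, v5, v6 free → 2^3 = 8.
  v2=0, v1=1: a clause becomes empty — 0.
  v2=0, v1=0: v4 free; 3 ways for (v3,v5,v6) × 2^1 = 6.
Total: 8 + 8 + 0 + 6 = 22.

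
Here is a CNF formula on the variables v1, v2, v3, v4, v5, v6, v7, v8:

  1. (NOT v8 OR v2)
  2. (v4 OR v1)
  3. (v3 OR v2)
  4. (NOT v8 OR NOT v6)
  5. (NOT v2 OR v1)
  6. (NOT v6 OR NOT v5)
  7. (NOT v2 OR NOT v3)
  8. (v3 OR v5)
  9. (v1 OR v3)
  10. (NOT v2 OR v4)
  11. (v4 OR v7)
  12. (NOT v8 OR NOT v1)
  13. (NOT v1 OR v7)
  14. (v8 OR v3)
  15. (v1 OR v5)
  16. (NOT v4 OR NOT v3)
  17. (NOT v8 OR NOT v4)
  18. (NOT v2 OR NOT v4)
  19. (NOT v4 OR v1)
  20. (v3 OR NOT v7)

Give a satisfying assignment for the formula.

v1=True, v2=False, v3=True, v4=False, v5=False, v6=True, v7=True, v8=False

Check each clause:
  1. (v2 OR NOT v8) — NOT v8 is true.
  2. (v1 OR v4) — v1 is true.
  3. (v3 OR v2) — v3 is true.
  4. (NOT v8 OR NOT v6) — NOT v8 is true.
  5. (v1 OR NOT v2) — v1 is true.
  6. (NOT v6 OR NOT v5) — NOT v5 is true.
  7. (NOT v3 OR NOT v2) — NOT v2 is true.
  8. (v3 OR v5) — v3 is true.
  9. (v3 OR v1) — v1 is true.
  10. (v4 OR NOT v2) — NOT v2 is true.
  11. (v4 OR v7) — v7 is true.
  12. (NOT v1 OR NOT v8) — NOT v8 is true.
  13. (v7 OR NOT v1) — v7 is true.
  14. (v8 OR v3) — v3 is true.
  15. (v1 OR v5) — v1 is true.
  16. (NOT v4 OR NOT v3) — NOT v4 is true.
  17. (NOT v8 OR NOT v4) — NOT v8 is true.
  18. (NOT v2 OR NOT v4) — NOT v4 is true.
  19. (v1 OR NOT v4) — v1 is true.
  20. (v3 OR NOT v7) — v3 is true.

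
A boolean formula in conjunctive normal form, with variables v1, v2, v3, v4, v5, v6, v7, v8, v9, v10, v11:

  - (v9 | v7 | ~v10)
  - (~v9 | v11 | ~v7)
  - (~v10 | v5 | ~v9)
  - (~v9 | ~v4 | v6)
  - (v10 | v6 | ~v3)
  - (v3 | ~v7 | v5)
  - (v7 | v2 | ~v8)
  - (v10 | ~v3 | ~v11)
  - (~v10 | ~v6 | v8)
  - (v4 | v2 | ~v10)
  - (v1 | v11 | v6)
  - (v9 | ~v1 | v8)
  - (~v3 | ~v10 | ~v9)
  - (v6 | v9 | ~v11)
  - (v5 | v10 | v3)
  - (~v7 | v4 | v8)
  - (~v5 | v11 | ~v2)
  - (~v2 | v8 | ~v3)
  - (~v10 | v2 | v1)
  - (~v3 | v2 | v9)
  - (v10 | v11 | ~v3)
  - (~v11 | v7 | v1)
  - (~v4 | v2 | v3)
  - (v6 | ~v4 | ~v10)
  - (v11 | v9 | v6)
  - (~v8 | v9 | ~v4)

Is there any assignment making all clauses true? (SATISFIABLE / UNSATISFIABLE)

SATISFIABLE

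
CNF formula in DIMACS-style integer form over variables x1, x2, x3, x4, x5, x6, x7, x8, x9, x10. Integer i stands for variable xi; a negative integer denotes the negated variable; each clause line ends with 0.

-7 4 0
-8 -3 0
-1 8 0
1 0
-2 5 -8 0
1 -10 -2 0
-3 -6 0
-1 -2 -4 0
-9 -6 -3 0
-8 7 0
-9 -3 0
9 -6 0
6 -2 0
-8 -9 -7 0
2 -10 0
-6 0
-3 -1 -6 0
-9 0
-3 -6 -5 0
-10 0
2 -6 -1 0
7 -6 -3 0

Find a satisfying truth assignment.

x1=True, x2=False, x3=False, x4=True, x5=False, x6=False, x7=True, x8=True, x9=False, x10=False

The clause (x1) is unit: x1 must be True.
(x8) is a unit clause, so x8 = True.
(NOT x3) is a unit clause, so x3 = False.
(x7) is a unit clause, so x7 = True.
Unit propagation: (x4) forces x4 = True.
The clause (NOT x2) is unit: x2 must be False.
The clause (NOT x9) is unit: x9 must be False.
Unit propagation: (NOT x6) forces x6 = False.
(NOT x10) is a unit clause, so x10 = False.
x5 is now unconstrained; take x5 = False.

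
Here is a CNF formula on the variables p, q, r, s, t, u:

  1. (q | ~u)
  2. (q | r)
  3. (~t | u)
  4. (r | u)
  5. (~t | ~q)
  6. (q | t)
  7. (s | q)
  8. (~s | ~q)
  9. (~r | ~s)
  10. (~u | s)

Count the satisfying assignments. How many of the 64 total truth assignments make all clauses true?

The models are:
  p=0 q=1 r=1 s=0 t=0 u=0
  p=1 q=1 r=1 s=0 t=0 u=0
Count: 2.

2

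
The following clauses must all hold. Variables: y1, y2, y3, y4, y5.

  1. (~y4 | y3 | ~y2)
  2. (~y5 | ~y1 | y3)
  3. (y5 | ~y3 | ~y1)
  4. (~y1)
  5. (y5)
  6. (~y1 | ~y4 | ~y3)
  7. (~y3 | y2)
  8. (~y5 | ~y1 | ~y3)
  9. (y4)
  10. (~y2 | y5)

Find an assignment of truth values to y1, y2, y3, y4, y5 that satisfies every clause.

(~y1) is a unit clause, so y1 = False.
Unit propagation: (y5) forces y5 = True.
Unit propagation: (y4) forces y4 = True.
Set y2 = False and propagate.
  then y3 is forced to False.
Check each clause:
  1. (y3 | ~y2 | ~y4) — ~y2 is true.
  2. (~y1 | y3 | ~y5) — ~y1 is true.
  3. (~y3 | y5 | ~y1) — ~y3 is true.
  4. (~y1) — ~y1 is true.
  5. (y5) — y5 is true.
  6. (~y3 | ~y1 | ~y4) — ~y3 is true.
  7. (y2 | ~y3) — ~y3 is true.
  8. (~y1 | ~y5 | ~y3) — ~y3 is true.
  9. (y4) — y4 is true.
  10. (~y2 | y5) — y5 is true.

y1=False, y2=False, y3=False, y4=True, y5=True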